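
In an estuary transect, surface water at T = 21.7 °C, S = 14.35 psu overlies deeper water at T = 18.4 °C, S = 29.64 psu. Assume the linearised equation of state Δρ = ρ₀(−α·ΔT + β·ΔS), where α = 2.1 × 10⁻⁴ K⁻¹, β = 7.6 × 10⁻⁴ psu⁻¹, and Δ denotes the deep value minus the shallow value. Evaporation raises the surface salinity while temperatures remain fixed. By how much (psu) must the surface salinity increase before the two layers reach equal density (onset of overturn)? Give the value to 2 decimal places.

Neutral buoyancy requires −α(T_deep − T_surf) + β(S_deep − S_surf′) = 0.
S_surf′ = S_deep − (α/β)·ΔT = 29.64 − (2.1 × 10⁻⁴/7.6 × 10⁻⁴)·(-3.3) = 30.5518 psu.
Increase required: 30.5518 − 14.35 = 16.2018 psu.

16.20 psu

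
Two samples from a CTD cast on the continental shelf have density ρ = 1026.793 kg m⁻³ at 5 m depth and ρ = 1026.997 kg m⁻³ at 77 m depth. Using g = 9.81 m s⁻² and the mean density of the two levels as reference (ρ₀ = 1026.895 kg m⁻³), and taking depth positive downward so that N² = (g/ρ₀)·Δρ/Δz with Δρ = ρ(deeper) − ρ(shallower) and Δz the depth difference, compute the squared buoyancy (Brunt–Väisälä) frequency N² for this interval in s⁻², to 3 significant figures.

Δρ = 1026.997 − 1026.793 = 0.204 kg m⁻³ over Δz = 77 − 5 = 72 m.
N² = (9.81/1026.895) × (0.204/72) = 2.7067 × 10⁻⁵ s⁻² ≈ 2.71 × 10⁻⁵ s⁻².

2.71 × 10⁻⁵ s⁻²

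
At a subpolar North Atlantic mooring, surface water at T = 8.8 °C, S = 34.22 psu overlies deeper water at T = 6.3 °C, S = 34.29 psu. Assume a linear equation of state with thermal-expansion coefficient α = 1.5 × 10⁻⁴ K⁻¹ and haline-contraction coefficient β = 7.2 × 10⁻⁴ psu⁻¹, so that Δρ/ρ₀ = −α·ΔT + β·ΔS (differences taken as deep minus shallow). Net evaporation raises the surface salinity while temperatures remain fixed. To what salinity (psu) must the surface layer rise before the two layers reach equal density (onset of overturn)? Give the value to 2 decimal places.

34.81 psu

Neutral buoyancy requires −α(T_deep − T_surf) + β(S_deep − S_surf′) = 0.
S_surf′ = S_deep − (α/β)·ΔT = 34.29 − (1.5 × 10⁻⁴/7.2 × 10⁻⁴)·(-2.5) = 34.8108 psu.
Increase required: 34.8108 − 34.22 = 0.5908 psu.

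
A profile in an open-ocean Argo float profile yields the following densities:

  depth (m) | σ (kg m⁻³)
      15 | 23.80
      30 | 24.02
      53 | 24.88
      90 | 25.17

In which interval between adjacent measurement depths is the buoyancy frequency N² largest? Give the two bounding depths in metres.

Compute the density gradient over each adjacent pair:
  15–30 m: Δρ/Δz = 0.22/15 = 0.015 kg m⁻⁴
  30–53 m: Δρ/Δz = 0.86/23 = 0.037 kg m⁻⁴
  53–90 m: Δρ/Δz = 0.29/37 = 7.8 × 10⁻³ kg m⁻⁴
The largest gradient is in the 30–53 m interval — the pycnocline.

30–53 m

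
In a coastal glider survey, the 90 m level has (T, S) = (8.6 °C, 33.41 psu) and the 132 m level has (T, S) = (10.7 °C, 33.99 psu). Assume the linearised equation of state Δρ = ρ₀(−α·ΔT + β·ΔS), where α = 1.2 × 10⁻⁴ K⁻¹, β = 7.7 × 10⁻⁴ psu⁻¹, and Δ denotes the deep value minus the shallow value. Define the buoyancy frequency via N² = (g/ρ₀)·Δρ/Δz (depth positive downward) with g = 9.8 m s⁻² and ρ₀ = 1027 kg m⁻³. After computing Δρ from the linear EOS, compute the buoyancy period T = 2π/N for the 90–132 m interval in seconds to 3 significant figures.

ΔT = +2.1 K, ΔS = +0.58 psu (deep − shallow).
Δρ/ρ₀ = −αΔT + βΔS = -2.52 × 10⁻⁴ + 4.466 × 10⁻⁴ = 1.946 × 10⁻⁴, so Δρ ≈ 0.1999 kg m⁻³.
N² = (g/ρ₀)·Δρ/Δz = g·(Δρ/ρ₀)/Δz = 9.8 × 1.946 × 10⁻⁴ / 42 = 4.5407 × 10⁻⁵ s⁻².
N = √(4.5407 × 10⁻⁵) = 6.7385 × 10⁻³ rad s⁻¹ → T = 2π/N = 932.43 s ≈ 932 s.

932 s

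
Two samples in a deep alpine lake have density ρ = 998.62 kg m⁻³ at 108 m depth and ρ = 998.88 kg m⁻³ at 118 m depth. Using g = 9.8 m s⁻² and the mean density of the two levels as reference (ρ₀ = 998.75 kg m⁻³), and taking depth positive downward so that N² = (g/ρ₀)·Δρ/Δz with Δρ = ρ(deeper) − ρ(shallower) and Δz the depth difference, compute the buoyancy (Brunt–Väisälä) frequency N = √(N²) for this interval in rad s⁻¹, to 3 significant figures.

0.0160 rad s⁻¹

Δρ = 998.88 − 998.62 = 0.26 kg m⁻³ over Δz = 118 − 108 = 10 m.
N² = (9.8/998.75) × (0.26/10) = 2.5512 × 10⁻⁴ s⁻².
N = √(2.5512 × 10⁻⁴) = 0.015972 rad s⁻¹ ≈ 0.0160 rad s⁻¹.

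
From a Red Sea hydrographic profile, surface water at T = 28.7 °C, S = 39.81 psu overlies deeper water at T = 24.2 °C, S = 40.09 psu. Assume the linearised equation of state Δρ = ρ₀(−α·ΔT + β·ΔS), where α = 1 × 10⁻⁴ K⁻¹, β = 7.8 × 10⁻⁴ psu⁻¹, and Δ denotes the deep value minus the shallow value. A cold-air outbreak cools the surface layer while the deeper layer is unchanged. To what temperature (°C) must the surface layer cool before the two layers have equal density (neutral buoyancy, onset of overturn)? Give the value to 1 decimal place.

22.0 °C

Neutral buoyancy requires Δρ = 0, i.e. −α(T_deep − T_surf′) + β(S_deep − S_surf) = 0.
T_surf′ = T_deep − (β/α)·ΔS = 24.2 − (7.8 × 10⁻⁴/1 × 10⁻⁴)·(+0.28) = 22.016 °C.
Cooling required: 28.7 − (22.016) = 6.684 °C.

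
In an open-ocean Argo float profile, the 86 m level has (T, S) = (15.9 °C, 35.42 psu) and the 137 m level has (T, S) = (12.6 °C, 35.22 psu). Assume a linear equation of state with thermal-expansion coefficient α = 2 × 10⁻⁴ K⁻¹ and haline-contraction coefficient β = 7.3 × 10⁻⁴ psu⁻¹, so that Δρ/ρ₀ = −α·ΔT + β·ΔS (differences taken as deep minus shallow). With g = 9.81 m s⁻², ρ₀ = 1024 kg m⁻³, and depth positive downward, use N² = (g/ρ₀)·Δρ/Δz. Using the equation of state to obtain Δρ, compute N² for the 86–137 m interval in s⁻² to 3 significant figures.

9.89 × 10⁻⁵ s⁻²

ΔT = -3.3 K, ΔS = -0.20 psu (deep − shallow).
Δρ/ρ₀ = −αΔT + βΔS = 6.60 × 10⁻⁴ − 1.46 × 10⁻⁴ = 5.14 × 10⁻⁴, so Δρ ≈ 0.5263 kg m⁻³.
N² = (g/ρ₀)·Δρ/Δz = g·(Δρ/ρ₀)/Δz = 9.81 × 5.14 × 10⁻⁴ / 51 = 9.8869 × 10⁻⁵ s⁻² ≈ 9.89 × 10⁻⁵ s⁻².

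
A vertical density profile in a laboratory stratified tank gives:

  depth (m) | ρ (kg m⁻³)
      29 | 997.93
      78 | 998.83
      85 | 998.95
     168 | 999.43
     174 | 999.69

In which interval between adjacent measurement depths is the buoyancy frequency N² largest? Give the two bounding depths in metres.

168–174 m

Compute the density gradient over each adjacent pair:
  29–78 m: Δρ/Δz = 0.90/49 = 0.018 kg m⁻⁴
  78–85 m: Δρ/Δz = 0.12/7 = 0.017 kg m⁻⁴
  85–168 m: Δρ/Δz = 0.48/83 = 5.8 × 10⁻³ kg m⁻⁴
  168–174 m: Δρ/Δz = 0.26/6 = 0.043 kg m⁻⁴
The largest gradient is in the 168–174 m interval — the pycnocline.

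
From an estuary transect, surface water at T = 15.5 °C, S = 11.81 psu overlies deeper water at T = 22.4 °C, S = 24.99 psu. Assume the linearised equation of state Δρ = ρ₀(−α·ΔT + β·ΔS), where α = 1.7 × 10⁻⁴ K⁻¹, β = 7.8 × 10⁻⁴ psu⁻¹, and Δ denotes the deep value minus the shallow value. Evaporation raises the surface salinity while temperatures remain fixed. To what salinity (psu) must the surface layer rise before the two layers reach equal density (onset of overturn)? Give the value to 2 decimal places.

23.49 psu

Neutral buoyancy requires −α(T_deep − T_surf) + β(S_deep − S_surf′) = 0.
S_surf′ = S_deep − (α/β)·ΔT = 24.99 − (1.7 × 10⁻⁴/7.8 × 10⁻⁴)·(+6.9) = 23.4862 psu.
Increase required: 23.4862 − 11.81 = 11.6762 psu.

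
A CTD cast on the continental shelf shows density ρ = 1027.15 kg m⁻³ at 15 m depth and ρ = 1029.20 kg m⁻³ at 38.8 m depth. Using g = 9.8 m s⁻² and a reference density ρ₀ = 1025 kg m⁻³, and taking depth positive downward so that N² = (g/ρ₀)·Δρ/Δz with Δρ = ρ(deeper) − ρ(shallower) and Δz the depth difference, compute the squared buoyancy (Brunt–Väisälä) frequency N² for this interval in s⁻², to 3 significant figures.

Δρ = 1029.20 − 1027.15 = 2.05 kg m⁻³ over Δz = 38.8 − 15 = 23.8 m.
N² = (9.8/1025) × (2.05/23.8) = 8.2353 × 10⁻⁴ s⁻² ≈ 8.24 × 10⁻⁴ s⁻².

8.24 × 10⁻⁴ s⁻²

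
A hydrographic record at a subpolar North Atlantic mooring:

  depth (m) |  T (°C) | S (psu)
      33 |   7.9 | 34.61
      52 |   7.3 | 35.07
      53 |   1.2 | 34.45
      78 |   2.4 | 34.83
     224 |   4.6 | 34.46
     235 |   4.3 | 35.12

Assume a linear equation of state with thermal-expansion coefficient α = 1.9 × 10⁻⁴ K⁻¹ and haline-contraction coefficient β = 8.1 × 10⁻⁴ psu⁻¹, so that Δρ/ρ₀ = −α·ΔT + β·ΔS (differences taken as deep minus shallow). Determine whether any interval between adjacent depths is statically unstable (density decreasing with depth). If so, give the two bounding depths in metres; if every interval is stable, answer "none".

Evaluate Δρ/ρ₀ = −αΔT + βΔS across each adjacent pair:
  33–52 m: −αΔT+βΔS = −(1.9 × 10⁻⁴)(-0.6)+(8.1 × 10⁻⁴)(+0.46) = 4.9 × 10⁻⁴ → stable
  52–53 m: −αΔT+βΔS = −(1.9 × 10⁻⁴)(-6.1)+(8.1 × 10⁻⁴)(-0.62) = 6.6 × 10⁻⁴ → stable
  53–78 m: −αΔT+βΔS = −(1.9 × 10⁻⁴)(+1.2)+(8.1 × 10⁻⁴)(+0.38) = 8.0 × 10⁻⁵ → stable
  78–224 m: −αΔT+βΔS = −(1.9 × 10⁻⁴)(+2.2)+(8.1 × 10⁻⁴)(-0.37) = -7.2 × 10⁻⁴ → UNSTABLE
  224–235 m: −αΔT+βΔS = −(1.9 × 10⁻⁴)(-0.3)+(8.1 × 10⁻⁴)(+0.66) = 5.9 × 10⁻⁴ → stable
The 78–224 m interval has Δρ < 0: lighter water underlies denser water.

78–224 m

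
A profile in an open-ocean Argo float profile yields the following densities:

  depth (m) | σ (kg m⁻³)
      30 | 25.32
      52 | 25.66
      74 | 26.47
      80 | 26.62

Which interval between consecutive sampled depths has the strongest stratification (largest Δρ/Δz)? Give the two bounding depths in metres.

52–74 m

Compute the density gradient over each adjacent pair:
  30–52 m: Δρ/Δz = 0.34/22 = 0.015 kg m⁻⁴
  52–74 m: Δρ/Δz = 0.81/22 = 0.037 kg m⁻⁴
  74–80 m: Δρ/Δz = 0.15/6 = 0.025 kg m⁻⁴
The largest gradient is in the 52–74 m interval — the pycnocline.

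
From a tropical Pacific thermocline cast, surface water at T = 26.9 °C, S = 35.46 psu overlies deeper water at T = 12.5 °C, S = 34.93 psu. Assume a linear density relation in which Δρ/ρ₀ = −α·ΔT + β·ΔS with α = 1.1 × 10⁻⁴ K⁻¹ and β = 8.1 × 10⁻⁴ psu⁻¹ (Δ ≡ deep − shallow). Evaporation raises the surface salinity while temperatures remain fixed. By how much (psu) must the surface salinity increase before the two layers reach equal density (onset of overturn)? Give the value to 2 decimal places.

1.43 psu

Neutral buoyancy requires −α(T_deep − T_surf) + β(S_deep − S_surf′) = 0.
S_surf′ = S_deep − (α/β)·ΔT = 34.93 − (1.1 × 10⁻⁴/8.1 × 10⁻⁴)·(-14.4) = 36.8856 psu.
Increase required: 36.8856 − 35.46 = 1.4256 psu.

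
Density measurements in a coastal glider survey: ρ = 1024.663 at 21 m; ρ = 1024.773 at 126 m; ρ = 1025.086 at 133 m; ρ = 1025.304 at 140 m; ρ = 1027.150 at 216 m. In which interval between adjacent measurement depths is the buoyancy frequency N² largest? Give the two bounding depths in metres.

126–133 m

Compute the density gradient over each adjacent pair:
  21–126 m: Δρ/Δz = 0.110/105 = 1.0 × 10⁻³ kg m⁻⁴
  126–133 m: Δρ/Δz = 0.313/7 = 0.045 kg m⁻⁴
  133–140 m: Δρ/Δz = 0.218/7 = 0.031 kg m⁻⁴
  140–216 m: Δρ/Δz = 1.846/76 = 0.024 kg m⁻⁴
The largest gradient is in the 126–133 m interval — the pycnocline.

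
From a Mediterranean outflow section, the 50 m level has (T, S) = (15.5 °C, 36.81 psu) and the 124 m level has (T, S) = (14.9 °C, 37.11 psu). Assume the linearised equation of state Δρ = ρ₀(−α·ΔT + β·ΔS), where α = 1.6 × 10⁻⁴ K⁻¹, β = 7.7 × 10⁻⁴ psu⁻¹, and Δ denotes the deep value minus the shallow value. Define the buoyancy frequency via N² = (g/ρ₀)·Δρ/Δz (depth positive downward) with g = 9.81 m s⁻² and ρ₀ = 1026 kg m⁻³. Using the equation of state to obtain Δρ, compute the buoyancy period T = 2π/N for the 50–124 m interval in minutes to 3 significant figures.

15.9 min

ΔT = -0.6 K, ΔS = +0.30 psu (deep − shallow).
Δρ/ρ₀ = −αΔT + βΔS = 9.60 × 10⁻⁵ + 2.31 × 10⁻⁴ = 3.27 × 10⁻⁴, so Δρ ≈ 0.3355 kg m⁻³.
N² = (g/ρ₀)·Δρ/Δz = g·(Δρ/ρ₀)/Δz = 9.81 × 3.27 × 10⁻⁴ / 74 = 4.3350 × 10⁻⁵ s⁻².
N = √(4.3350 × 10⁻⁵) = 6.5841 × 10⁻³ rad s⁻¹ → T = 2π/N = 954.30 s = 15.905 min ≈ 15.9 min.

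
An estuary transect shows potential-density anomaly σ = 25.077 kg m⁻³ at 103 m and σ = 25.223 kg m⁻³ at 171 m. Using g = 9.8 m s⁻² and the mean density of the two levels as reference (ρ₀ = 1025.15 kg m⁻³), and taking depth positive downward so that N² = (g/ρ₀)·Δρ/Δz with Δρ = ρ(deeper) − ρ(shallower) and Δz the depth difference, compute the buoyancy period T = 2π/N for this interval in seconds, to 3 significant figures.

Δρ = 1025.223 − 1025.077 = 0.146 kg m⁻³ over Δz = 171 − 103 = 68 m.
N² = (9.8/1025.15) × (0.146/68) = 2.0525 × 10⁻⁵ s⁻².
N = √(2.0525 × 10⁻⁵) = 4.5305 × 10⁻³ rad s⁻¹, so T = 2π/N = 1.3869 × 10³ s ≈ 1.39 × 10³ s.

1.39 × 10³ s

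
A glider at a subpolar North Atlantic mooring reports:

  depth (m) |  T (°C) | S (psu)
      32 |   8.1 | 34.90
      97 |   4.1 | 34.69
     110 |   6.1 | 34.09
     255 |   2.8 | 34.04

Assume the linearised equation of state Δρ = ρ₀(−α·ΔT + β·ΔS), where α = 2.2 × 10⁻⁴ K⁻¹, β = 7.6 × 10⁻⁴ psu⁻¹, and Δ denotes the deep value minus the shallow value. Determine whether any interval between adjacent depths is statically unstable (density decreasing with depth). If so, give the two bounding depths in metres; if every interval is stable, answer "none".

Evaluate Δρ/ρ₀ = −αΔT + βΔS across each adjacent pair:
  32–97 m: −αΔT+βΔS = −(2.2 × 10⁻⁴)(-4.0)+(7.6 × 10⁻⁴)(-0.21) = 7.2 × 10⁻⁴ → stable
  97–110 m: −αΔT+βΔS = −(2.2 × 10⁻⁴)(+2.0)+(7.6 × 10⁻⁴)(-0.60) = -9.0 × 10⁻⁴ → UNSTABLE
  110–255 m: −αΔT+βΔS = −(2.2 × 10⁻⁴)(-3.3)+(7.6 × 10⁻⁴)(-0.05) = 6.9 × 10⁻⁴ → stable
The 97–110 m interval has Δρ < 0: lighter water underlies denser water.

97–110 m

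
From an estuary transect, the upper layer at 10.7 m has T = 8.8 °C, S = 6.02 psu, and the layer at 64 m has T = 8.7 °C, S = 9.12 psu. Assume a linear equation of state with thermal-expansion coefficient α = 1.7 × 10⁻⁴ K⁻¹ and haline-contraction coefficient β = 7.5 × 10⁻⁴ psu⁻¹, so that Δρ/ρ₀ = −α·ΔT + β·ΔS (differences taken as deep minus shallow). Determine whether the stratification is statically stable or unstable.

stable

ΔT = 8.7 − 8.8 = -0.1 K and ΔS = 9.12 − 6.02 = +3.10 psu (deep − shallow).
−αΔT = 1.70 × 10⁻⁵; βΔS = 2.325 × 10⁻³; sum Δρ/ρ₀ = 2.342 × 10⁻³.
Δρ/ρ₀ > 0, so Δρ > 0: deeper water is denser → statically stable.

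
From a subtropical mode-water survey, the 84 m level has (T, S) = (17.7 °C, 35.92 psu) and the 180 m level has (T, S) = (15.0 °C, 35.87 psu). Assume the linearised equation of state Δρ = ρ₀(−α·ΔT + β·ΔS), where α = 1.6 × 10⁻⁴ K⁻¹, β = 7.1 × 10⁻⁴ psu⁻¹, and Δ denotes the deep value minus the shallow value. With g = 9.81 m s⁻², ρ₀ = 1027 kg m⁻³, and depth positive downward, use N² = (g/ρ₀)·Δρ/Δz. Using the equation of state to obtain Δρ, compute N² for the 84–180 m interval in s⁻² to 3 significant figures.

ΔT = -2.7 K, ΔS = -0.05 psu (deep − shallow).
Δρ/ρ₀ = −αΔT + βΔS = 4.32 × 10⁻⁴ − 3.55 × 10⁻⁵ = 3.965 × 10⁻⁴, so Δρ ≈ 0.4072 kg m⁻³.
N² = (g/ρ₀)·Δρ/Δz = g·(Δρ/ρ₀)/Δz = 9.81 × 3.965 × 10⁻⁴ / 96 = 4.0517 × 10⁻⁵ s⁻² ≈ 4.05 × 10⁻⁵ s⁻².

4.05 × 10⁻⁵ s⁻²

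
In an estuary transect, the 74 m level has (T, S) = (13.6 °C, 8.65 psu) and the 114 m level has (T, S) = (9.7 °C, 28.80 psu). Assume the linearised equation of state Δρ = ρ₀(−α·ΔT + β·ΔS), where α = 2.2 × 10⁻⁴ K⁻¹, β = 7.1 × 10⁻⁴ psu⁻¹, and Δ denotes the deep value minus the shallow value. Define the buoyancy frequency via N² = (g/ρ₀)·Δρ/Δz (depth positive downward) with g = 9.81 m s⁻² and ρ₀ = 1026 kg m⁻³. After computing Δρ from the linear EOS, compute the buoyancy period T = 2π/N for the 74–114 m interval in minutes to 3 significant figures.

1.72 min

ΔT = -3.9 K, ΔS = +20.15 psu (deep − shallow).
Δρ/ρ₀ = −αΔT + βΔS = 8.58 × 10⁻⁴ + 0.0143065 = 0.0151645, so Δρ ≈ 15.56 kg m⁻³.
N² = (g/ρ₀)·Δρ/Δz = g·(Δρ/ρ₀)/Δz = 9.81 × 0.0151645 / 40 = 3.7191 × 10⁻³ s⁻².
N = √(3.7191 × 10⁻³) = 0.060984 rad s⁻¹ → T = 2π/N = 103.03 s = 1.7172 min ≈ 1.72 min.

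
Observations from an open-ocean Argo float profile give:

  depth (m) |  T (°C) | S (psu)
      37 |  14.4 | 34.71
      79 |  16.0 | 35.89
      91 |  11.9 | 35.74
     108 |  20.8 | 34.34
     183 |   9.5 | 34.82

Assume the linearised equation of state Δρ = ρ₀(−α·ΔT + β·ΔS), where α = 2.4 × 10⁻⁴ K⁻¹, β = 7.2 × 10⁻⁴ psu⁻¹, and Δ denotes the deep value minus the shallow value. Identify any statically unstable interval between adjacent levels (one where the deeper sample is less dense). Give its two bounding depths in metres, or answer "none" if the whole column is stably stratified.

Evaluate Δρ/ρ₀ = −αΔT + βΔS across each adjacent pair:
  37–79 m: −αΔT+βΔS = −(2.4 × 10⁻⁴)(+1.6)+(7.2 × 10⁻⁴)(+1.18) = 4.7 × 10⁻⁴ → stable
  79–91 m: −αΔT+βΔS = −(2.4 × 10⁻⁴)(-4.1)+(7.2 × 10⁻⁴)(-0.15) = 8.8 × 10⁻⁴ → stable
  91–108 m: −αΔT+βΔS = −(2.4 × 10⁻⁴)(+8.9)+(7.2 × 10⁻⁴)(-1.40) = -3.1 × 10⁻³ → UNSTABLE
  108–183 m: −αΔT+βΔS = −(2.4 × 10⁻⁴)(-11.3)+(7.2 × 10⁻⁴)(+0.48) = 3.1 × 10⁻³ → stable
The 91–108 m interval has Δρ < 0: lighter water underlies denser water.

91–108 m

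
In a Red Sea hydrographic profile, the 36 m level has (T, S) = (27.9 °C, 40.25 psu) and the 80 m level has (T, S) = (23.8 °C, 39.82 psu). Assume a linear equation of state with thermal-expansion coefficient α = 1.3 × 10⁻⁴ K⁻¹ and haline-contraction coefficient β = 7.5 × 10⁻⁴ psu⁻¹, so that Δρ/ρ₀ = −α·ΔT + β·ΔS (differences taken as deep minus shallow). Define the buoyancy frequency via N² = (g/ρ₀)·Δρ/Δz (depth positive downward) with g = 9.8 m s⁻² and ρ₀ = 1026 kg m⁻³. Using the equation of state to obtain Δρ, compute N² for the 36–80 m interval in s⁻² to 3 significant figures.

ΔT = -4.1 K, ΔS = -0.43 psu (deep − shallow).
Δρ/ρ₀ = −αΔT + βΔS = 5.33 × 10⁻⁴ − 3.225 × 10⁻⁴ = 2.105 × 10⁻⁴, so Δρ ≈ 0.2160 kg m⁻³.
N² = (g/ρ₀)·Δρ/Δz = g·(Δρ/ρ₀)/Δz = 9.8 × 2.105 × 10⁻⁴ / 44 = 4.6884 × 10⁻⁵ s⁻² ≈ 4.69 × 10⁻⁵ s⁻².

4.69 × 10⁻⁵ s⁻²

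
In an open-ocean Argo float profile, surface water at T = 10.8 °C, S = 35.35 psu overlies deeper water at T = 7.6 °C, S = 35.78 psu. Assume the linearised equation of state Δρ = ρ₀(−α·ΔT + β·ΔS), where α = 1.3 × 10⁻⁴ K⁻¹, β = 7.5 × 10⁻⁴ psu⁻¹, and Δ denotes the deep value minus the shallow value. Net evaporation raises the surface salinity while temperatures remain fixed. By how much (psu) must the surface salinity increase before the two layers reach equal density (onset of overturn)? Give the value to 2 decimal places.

Neutral buoyancy requires −α(T_deep − T_surf) + β(S_deep − S_surf′) = 0.
S_surf′ = S_deep − (α/β)·ΔT = 35.78 − (1.3 × 10⁻⁴/7.5 × 10⁻⁴)·(-3.2) = 36.3347 psu.
Increase required: 36.3347 − 35.35 = 0.9847 psu.

0.98 psu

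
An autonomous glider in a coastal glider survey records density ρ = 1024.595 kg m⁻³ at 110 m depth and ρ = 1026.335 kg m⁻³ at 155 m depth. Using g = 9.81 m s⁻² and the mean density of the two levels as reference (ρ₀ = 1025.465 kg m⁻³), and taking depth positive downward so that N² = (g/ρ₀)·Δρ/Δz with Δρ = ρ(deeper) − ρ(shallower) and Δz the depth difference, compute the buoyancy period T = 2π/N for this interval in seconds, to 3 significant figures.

Δρ = 1026.335 − 1024.595 = 1.740 kg m⁻³ over Δz = 155 − 110 = 45 m.
N² = (9.81/1025.465) × (1.740/45) = 3.6990 × 10⁻⁴ s⁻².
N = √(3.6990 × 10⁻⁴) = 0.019233 rad s⁻¹, so T = 2π/N = 326.69 s ≈ 327 s.

327 s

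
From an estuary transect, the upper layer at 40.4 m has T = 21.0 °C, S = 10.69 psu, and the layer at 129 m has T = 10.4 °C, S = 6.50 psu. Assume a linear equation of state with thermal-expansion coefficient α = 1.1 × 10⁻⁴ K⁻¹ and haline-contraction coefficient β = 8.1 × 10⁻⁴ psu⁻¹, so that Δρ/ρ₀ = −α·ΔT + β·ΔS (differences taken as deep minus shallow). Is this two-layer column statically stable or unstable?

unstable

ΔT = 10.4 − 21.0 = -10.6 K and ΔS = 6.50 − 10.69 = -4.19 psu (deep − shallow).
−αΔT = 1.166 × 10⁻³; βΔS = -3.3939 × 10⁻³; sum Δρ/ρ₀ = -2.2279 × 10⁻³.
Δρ/ρ₀ < 0, so Δρ < 0: deeper water is lighter → statically unstable; the column would overturn.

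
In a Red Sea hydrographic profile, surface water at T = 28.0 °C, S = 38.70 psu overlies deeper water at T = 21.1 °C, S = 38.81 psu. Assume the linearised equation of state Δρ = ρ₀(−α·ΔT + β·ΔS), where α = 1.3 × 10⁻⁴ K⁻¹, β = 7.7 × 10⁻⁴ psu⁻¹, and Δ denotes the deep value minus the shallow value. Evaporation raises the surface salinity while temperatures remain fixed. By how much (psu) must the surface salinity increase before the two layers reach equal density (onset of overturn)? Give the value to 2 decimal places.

1.27 psu

Neutral buoyancy requires −α(T_deep − T_surf) + β(S_deep − S_surf′) = 0.
S_surf′ = S_deep − (α/β)·ΔT = 38.81 − (1.3 × 10⁻⁴/7.7 × 10⁻⁴)·(-6.9) = 39.9749 psu.
Increase required: 39.9749 − 38.70 = 1.2749 psu.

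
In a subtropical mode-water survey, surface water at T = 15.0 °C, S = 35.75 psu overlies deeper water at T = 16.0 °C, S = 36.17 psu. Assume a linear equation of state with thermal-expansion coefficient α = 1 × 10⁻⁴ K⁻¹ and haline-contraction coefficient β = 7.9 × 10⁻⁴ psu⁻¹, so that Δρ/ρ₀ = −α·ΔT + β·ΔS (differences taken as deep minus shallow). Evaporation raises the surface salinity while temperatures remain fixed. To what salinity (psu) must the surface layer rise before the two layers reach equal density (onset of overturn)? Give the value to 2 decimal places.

36.04 psu

Neutral buoyancy requires −α(T_deep − T_surf) + β(S_deep − S_surf′) = 0.
S_surf′ = S_deep − (α/β)·ΔT = 36.17 − (1 × 10⁻⁴/7.9 × 10⁻⁴)·(+1.0) = 36.0434 psu.
Increase required: 36.0434 − 35.75 = 0.2934 psu.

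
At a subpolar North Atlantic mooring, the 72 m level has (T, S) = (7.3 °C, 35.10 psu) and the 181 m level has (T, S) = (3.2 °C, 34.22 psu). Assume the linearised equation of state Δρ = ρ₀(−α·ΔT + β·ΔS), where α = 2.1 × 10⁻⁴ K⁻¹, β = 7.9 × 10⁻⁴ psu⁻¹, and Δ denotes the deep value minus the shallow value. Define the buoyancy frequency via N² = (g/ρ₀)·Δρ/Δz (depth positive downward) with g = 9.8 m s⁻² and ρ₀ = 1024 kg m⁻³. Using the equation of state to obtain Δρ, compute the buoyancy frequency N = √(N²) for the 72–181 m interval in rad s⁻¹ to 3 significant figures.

3.86 × 10⁻³ rad s⁻¹

ΔT = -4.1 K, ΔS = -0.88 psu (deep − shallow).
Δρ/ρ₀ = −αΔT + βΔS = 8.61 × 10⁻⁴ − 6.952 × 10⁻⁴ = 1.658 × 10⁻⁴, so Δρ ≈ 0.1698 kg m⁻³.
N² = (g/ρ₀)·Δρ/Δz = g·(Δρ/ρ₀)/Δz = 9.8 × 1.658 × 10⁻⁴ / 109 = 1.4907 × 10⁻⁵ s⁻².
N = √(1.4907 × 10⁻⁵) = 3.8610 × 10⁻³ rad s⁻¹ ≈ 3.86 × 10⁻³ rad s⁻¹.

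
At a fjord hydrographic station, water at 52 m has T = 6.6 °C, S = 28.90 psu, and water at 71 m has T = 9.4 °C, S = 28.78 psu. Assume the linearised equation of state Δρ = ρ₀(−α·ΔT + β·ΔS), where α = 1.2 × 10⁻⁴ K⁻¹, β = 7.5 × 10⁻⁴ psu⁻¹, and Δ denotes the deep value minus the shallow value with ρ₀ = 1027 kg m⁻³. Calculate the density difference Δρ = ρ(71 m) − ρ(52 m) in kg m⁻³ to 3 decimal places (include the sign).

-0.438 kg m⁻³

ΔT = +2.8 K, ΔS = -0.12 psu (deep − shallow).
Δρ/ρ₀ = −(1.2 × 10⁻⁴)(+2.8) + (7.5 × 10⁻⁴)(-0.12) = -4.26 × 10⁻⁴.
Δρ = 1027 × (-4.26 × 10⁻⁴) = -0.438 kg m⁻³.
Negative Δρ: lighter below, statically unstable.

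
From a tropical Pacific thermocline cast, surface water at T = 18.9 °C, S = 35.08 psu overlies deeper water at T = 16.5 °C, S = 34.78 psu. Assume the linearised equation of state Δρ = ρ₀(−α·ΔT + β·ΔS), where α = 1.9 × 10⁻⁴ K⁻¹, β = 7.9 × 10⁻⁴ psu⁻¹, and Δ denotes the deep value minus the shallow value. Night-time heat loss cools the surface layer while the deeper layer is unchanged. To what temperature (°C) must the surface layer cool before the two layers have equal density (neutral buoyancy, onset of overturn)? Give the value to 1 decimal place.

17.7 °C

Neutral buoyancy requires Δρ = 0, i.e. −α(T_deep − T_surf′) + β(S_deep − S_surf) = 0.
T_surf′ = T_deep − (β/α)·ΔS = 16.5 − (7.9 × 10⁻⁴/1.9 × 10⁻⁴)·(-0.30) = 17.747 °C.
Cooling required: 18.9 − (17.747) = 1.153 °C.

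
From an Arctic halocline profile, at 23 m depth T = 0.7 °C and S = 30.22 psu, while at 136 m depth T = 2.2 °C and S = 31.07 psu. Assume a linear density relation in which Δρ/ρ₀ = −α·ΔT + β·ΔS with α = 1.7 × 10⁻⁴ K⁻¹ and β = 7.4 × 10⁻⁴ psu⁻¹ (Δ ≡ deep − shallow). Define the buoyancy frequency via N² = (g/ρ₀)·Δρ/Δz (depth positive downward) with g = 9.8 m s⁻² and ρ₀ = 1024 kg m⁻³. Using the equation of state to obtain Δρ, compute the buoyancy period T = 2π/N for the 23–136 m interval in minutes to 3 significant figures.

18.4 min

ΔT = +1.5 K, ΔS = +0.85 psu (deep − shallow).
Δρ/ρ₀ = −αΔT + βΔS = -2.55 × 10⁻⁴ + 6.29 × 10⁻⁴ = 3.74 × 10⁻⁴, so Δρ ≈ 0.3830 kg m⁻³.
N² = (g/ρ₀)·Δρ/Δz = g·(Δρ/ρ₀)/Δz = 9.8 × 3.74 × 10⁻⁴ / 113 = 3.2435 × 10⁻⁵ s⁻².
N = √(3.2435 × 10⁻⁵) = 5.6952 × 10⁻³ rad s⁻¹ → T = 2π/N = 1.1032 × 10³ s = 18.387 min ≈ 18.4 min.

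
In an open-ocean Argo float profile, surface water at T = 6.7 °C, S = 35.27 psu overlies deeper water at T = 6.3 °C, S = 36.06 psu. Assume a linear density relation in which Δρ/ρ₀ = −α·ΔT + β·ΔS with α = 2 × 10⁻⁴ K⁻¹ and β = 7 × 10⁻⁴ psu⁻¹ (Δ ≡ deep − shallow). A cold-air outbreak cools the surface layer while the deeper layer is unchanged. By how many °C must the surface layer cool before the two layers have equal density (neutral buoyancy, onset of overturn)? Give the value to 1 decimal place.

3.2 °C

Neutral buoyancy requires Δρ = 0, i.e. −α(T_deep − T_surf′) + β(S_deep − S_surf) = 0.
T_surf′ = T_deep − (β/α)·ΔS = 6.3 − (7 × 10⁻⁴/2 × 10⁻⁴)·(+0.79) = 3.535 °C.
Cooling required: 6.7 − (3.535) = 3.165 °C.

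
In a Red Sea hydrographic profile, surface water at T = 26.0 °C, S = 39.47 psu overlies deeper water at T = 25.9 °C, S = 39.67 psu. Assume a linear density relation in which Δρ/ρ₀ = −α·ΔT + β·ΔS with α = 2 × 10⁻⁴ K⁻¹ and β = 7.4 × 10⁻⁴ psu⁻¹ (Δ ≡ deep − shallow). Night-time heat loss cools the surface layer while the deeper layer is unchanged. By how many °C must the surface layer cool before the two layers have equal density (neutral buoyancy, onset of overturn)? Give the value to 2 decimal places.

0.84 °C

Neutral buoyancy requires Δρ = 0, i.e. −α(T_deep − T_surf′) + β(S_deep − S_surf) = 0.
T_surf′ = T_deep − (β/α)·ΔS = 25.9 − (7.4 × 10⁻⁴/2 × 10⁻⁴)·(+0.20) = 25.1600 °C.
Cooling required: 26.0 − (25.1600) = 0.8400 °C.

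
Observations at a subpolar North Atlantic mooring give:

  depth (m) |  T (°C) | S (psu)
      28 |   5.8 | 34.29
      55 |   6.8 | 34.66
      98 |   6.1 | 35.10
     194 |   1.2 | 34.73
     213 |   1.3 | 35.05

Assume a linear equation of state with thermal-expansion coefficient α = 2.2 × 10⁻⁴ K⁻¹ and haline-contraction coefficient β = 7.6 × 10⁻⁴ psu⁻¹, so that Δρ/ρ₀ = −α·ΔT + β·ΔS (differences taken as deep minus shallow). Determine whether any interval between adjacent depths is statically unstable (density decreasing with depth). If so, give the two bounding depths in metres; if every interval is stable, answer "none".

Evaluate Δρ/ρ₀ = −αΔT + βΔS across each adjacent pair:
  28–55 m: −αΔT+βΔS = −(2.2 × 10⁻⁴)(+1.0)+(7.6 × 10⁻⁴)(+0.37) = 6.1 × 10⁻⁵ → stable
  55–98 m: −αΔT+βΔS = −(2.2 × 10⁻⁴)(-0.7)+(7.6 × 10⁻⁴)(+0.44) = 4.9 × 10⁻⁴ → stable
  98–194 m: −αΔT+βΔS = −(2.2 × 10⁻⁴)(-4.9)+(7.6 × 10⁻⁴)(-0.37) = 8.0 × 10⁻⁴ → stable
  194–213 m: −αΔT+βΔS = −(2.2 × 10⁻⁴)(+0.1)+(7.6 × 10⁻⁴)(+0.32) = 2.2 × 10⁻⁴ → stable
Every interval has Δρ > 0: the column is stably stratified throughout.

none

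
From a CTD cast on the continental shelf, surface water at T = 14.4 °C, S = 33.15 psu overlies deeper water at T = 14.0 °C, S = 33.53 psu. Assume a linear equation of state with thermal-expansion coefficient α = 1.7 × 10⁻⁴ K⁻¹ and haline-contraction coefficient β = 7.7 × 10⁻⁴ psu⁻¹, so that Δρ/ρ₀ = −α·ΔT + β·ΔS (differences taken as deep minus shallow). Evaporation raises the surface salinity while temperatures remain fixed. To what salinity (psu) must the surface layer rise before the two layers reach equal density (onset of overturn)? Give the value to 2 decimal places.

33.62 psu

Neutral buoyancy requires −α(T_deep − T_surf) + β(S_deep − S_surf′) = 0.
S_surf′ = S_deep − (α/β)·ΔT = 33.53 − (1.7 × 10⁻⁴/7.7 × 10⁻⁴)·(-0.4) = 33.6183 psu.
Increase required: 33.6183 − 33.15 = 0.4683 psu.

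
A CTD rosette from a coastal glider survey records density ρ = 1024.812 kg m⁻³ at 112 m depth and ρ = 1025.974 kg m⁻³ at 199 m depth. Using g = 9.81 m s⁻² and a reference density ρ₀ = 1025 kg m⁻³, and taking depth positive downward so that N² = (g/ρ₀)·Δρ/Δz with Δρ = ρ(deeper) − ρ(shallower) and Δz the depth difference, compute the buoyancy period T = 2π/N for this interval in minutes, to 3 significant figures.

9.26 min

Δρ = 1025.974 − 1024.812 = 1.162 kg m⁻³ over Δz = 199 − 112 = 87 m.
N² = (9.81/1025) × (1.162/87) = 1.2783 × 10⁻⁴ s⁻².
N = √(1.2783 × 10⁻⁴) = 0.011306 rad s⁻¹, so T = 2π/N = 555.74 s = 9.2623 min ≈ 9.26 min.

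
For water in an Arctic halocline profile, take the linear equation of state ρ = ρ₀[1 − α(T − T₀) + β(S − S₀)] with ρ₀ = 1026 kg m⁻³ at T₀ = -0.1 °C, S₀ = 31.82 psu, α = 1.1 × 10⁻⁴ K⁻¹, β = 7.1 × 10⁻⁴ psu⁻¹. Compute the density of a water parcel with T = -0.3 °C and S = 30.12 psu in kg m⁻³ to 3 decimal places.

T − T₀ = -0.2 K, S − S₀ = -1.70 psu.
Bracket = 1 − α·(-0.2) + β·(-1.70) = 1 + (-1.185 × 10⁻³) = 0.9988150.
ρ = 1026 × 0.9988150 = 1024.784 kg m⁻³.

1024.784 kg m⁻³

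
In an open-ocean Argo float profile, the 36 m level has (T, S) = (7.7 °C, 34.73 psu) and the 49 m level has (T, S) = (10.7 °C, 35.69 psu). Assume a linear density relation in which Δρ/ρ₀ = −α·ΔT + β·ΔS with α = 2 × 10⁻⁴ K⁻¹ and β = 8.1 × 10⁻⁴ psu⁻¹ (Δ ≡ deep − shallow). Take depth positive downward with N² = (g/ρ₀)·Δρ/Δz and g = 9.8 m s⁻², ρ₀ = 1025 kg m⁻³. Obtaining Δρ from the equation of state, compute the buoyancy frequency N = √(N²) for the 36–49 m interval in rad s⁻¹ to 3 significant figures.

0.0116 rad s⁻¹

ΔT = +3.0 K, ΔS = +0.96 psu (deep − shallow).
Δρ/ρ₀ = −αΔT + βΔS = -6.00 × 10⁻⁴ + 7.776 × 10⁻⁴ = 1.776 × 10⁻⁴, so Δρ ≈ 0.1820 kg m⁻³.
N² = (g/ρ₀)·Δρ/Δz = g·(Δρ/ρ₀)/Δz = 9.8 × 1.776 × 10⁻⁴ / 13 = 1.3388 × 10⁻⁴ s⁻².
N = √(1.3388 × 10⁻⁴) = 0.011571 rad s⁻¹ ≈ 0.0116 rad s⁻¹.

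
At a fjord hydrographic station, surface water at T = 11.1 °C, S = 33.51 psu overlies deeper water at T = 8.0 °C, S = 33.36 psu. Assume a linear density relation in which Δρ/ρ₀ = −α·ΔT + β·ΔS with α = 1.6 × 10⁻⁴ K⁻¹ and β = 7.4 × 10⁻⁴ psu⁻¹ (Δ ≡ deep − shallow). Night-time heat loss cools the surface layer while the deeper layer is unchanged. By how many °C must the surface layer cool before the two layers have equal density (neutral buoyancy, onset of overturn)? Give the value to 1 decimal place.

2.4 °C

Neutral buoyancy requires Δρ = 0, i.e. −α(T_deep − T_surf′) + β(S_deep − S_surf) = 0.
T_surf′ = T_deep − (β/α)·ΔS = 8.0 − (7.4 × 10⁻⁴/1.6 × 10⁻⁴)·(-0.15) = 8.694 °C.
Cooling required: 11.1 − (8.694) = 2.406 °C.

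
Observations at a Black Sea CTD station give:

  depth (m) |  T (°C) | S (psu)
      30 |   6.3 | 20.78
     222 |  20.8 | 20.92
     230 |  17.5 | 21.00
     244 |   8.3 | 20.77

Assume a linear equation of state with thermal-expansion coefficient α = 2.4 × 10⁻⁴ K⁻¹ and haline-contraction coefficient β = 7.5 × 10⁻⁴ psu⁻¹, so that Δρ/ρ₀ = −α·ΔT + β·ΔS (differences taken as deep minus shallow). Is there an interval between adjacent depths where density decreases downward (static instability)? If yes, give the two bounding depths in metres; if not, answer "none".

Evaluate Δρ/ρ₀ = −αΔT + βΔS across each adjacent pair:
  30–222 m: −αΔT+βΔS = −(2.4 × 10⁻⁴)(+14.5)+(7.5 × 10⁻⁴)(+0.14) = -3.4 × 10⁻³ → UNSTABLE
  222–230 m: −αΔT+βΔS = −(2.4 × 10⁻⁴)(-3.3)+(7.5 × 10⁻⁴)(+0.08) = 8.5 × 10⁻⁴ → stable
  230–244 m: −αΔT+βΔS = −(2.4 × 10⁻⁴)(-9.2)+(7.5 × 10⁻⁴)(-0.23) = 2.0 × 10⁻³ → stable
The 30–222 m interval has Δρ < 0: lighter water underlies denser water.

30–222 m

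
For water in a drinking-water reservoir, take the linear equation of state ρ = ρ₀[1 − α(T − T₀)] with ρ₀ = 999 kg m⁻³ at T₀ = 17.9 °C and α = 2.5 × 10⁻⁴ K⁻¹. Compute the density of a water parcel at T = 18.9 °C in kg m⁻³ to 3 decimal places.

T − T₀ = +1.0 K.
Bracket = 1 − α·(+1.0) = 1 + (-2.50 × 10⁻⁴) = 0.9997500.
ρ = 999 × 0.9997500 = 998.750 kg m⁻³.

998.750 kg m⁻³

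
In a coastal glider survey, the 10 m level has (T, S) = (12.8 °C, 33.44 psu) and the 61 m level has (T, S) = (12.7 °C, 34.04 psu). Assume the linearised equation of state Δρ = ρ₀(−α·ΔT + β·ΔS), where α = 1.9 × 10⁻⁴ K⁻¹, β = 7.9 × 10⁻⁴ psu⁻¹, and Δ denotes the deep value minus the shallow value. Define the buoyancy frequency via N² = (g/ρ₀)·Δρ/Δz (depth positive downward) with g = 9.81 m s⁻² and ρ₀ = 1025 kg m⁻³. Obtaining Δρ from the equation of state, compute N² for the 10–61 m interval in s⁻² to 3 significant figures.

9.48 × 10⁻⁵ s⁻²

ΔT = -0.1 K, ΔS = +0.60 psu (deep − shallow).
Δρ/ρ₀ = −αΔT + βΔS = 1.90 × 10⁻⁵ + 4.74 × 10⁻⁴ = 4.93 × 10⁻⁴, so Δρ ≈ 0.5053 kg m⁻³.
N² = (g/ρ₀)·Δρ/Δz = g·(Δρ/ρ₀)/Δz = 9.81 × 4.93 × 10⁻⁴ / 51 = 9.4830 × 10⁻⁵ s⁻² ≈ 9.48 × 10⁻⁵ s⁻².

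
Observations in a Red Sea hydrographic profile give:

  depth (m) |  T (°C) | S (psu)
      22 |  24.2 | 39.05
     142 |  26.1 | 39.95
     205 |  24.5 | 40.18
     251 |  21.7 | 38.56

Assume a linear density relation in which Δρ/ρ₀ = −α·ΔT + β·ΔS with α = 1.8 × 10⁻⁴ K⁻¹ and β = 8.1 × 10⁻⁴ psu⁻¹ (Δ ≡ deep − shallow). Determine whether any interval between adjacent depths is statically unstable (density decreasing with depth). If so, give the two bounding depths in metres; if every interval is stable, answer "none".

205–251 m

Evaluate Δρ/ρ₀ = −αΔT + βΔS across each adjacent pair:
  22–142 m: −αΔT+βΔS = −(1.8 × 10⁻⁴)(+1.9)+(8.1 × 10⁻⁴)(+0.90) = 3.9 × 10⁻⁴ → stable
  142–205 m: −αΔT+βΔS = −(1.8 × 10⁻⁴)(-1.6)+(8.1 × 10⁻⁴)(+0.23) = 4.7 × 10⁻⁴ → stable
  205–251 m: −αΔT+βΔS = −(1.8 × 10⁻⁴)(-2.8)+(8.1 × 10⁻⁴)(-1.62) = -8.1 × 10⁻⁴ → UNSTABLE
The 205–251 m interval has Δρ < 0: lighter water underlies denser water.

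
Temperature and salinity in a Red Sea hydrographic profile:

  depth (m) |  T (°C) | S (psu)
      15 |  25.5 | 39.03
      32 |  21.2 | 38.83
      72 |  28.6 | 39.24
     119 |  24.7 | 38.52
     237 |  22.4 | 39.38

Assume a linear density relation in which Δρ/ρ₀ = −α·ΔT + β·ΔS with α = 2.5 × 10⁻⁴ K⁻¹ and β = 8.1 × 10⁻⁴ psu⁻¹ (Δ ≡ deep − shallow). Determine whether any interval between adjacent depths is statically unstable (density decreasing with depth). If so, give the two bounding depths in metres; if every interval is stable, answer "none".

Evaluate Δρ/ρ₀ = −αΔT + βΔS across each adjacent pair:
  15–32 m: −αΔT+βΔS = −(2.5 × 10⁻⁴)(-4.3)+(8.1 × 10⁻⁴)(-0.20) = 9.1 × 10⁻⁴ → stable
  32–72 m: −αΔT+βΔS = −(2.5 × 10⁻⁴)(+7.4)+(8.1 × 10⁻⁴)(+0.41) = -1.5 × 10⁻³ → UNSTABLE
  72–119 m: −αΔT+βΔS = −(2.5 × 10⁻⁴)(-3.9)+(8.1 × 10⁻⁴)(-0.72) = 3.9 × 10⁻⁴ → stable
  119–237 m: −αΔT+βΔS = −(2.5 × 10⁻⁴)(-2.3)+(8.1 × 10⁻⁴)(+0.86) = 1.3 × 10⁻³ → stable
The 32–72 m interval has Δρ < 0: lighter water underlies denser water.

32–72 m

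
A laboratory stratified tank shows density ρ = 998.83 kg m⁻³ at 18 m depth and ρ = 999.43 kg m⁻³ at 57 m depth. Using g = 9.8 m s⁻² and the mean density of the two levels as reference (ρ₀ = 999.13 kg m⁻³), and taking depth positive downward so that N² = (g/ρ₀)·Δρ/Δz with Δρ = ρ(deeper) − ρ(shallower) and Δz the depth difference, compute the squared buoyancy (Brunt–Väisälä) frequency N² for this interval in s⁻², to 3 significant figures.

Δρ = 999.43 − 998.83 = 0.60 kg m⁻³ over Δz = 57 − 18 = 39 m.
N² = (9.8/999.13) × (0.60/39) = 1.5090 × 10⁻⁴ s⁻² ≈ 1.51 × 10⁻⁴ s⁻².

1.51 × 10⁻⁴ s⁻²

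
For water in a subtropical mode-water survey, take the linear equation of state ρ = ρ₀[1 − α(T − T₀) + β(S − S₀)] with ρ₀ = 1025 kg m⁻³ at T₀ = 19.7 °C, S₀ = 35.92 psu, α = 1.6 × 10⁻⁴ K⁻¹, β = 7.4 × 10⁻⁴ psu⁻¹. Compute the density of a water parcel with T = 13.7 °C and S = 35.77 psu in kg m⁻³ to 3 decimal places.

1025.870 kg m⁻³

T − T₀ = -6.0 K, S − S₀ = -0.15 psu.
Bracket = 1 − α·(-6.0) + β·(-0.15) = 1 + (8.49 × 10⁻⁴) = 1.0008490.
ρ = 1025 × 1.0008490 = 1025.870 kg m⁻³.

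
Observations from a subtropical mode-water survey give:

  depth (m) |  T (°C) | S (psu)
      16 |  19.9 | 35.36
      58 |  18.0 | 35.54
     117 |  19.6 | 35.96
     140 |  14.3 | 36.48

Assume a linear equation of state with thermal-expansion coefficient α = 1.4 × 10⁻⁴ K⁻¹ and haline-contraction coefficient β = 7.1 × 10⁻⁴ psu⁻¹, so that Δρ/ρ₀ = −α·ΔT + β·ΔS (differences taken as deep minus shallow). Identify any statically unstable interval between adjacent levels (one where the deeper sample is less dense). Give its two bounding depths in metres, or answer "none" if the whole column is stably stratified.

Evaluate Δρ/ρ₀ = −αΔT + βΔS across each adjacent pair:
  16–58 m: −αΔT+βΔS = −(1.4 × 10⁻⁴)(-1.9)+(7.1 × 10⁻⁴)(+0.18) = 3.9 × 10⁻⁴ → stable
  58–117 m: −αΔT+βΔS = −(1.4 × 10⁻⁴)(+1.6)+(7.1 × 10⁻⁴)(+0.42) = 7.4 × 10⁻⁵ → stable
  117–140 m: −αΔT+βΔS = −(1.4 × 10⁻⁴)(-5.3)+(7.1 × 10⁻⁴)(+0.52) = 1.1 × 10⁻³ → stable
Every interval has Δρ > 0: the column is stably stratified throughout.

none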